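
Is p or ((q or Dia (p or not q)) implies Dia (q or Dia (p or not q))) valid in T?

Valid in T

Tableau for the negation not (p or ((q or Dia (p or not q)) implies Dia (q or Dia (p or not q)))):
1. not (p or ((q or Dia (p or not q)) implies Dia (q or Dia (p or not q)))), u
2. not p, u
3. not ((q or Dia (p or not q)) implies Dia (q or Dia (p or not q))), u
4. q or Dia (p or not q), u
5. not Dia (q or Dia (p or not q)), u
6. not (q or Dia (p or not q)), u
7. not q, u
8. not Dia (p or not q), u
9. not (p or not q), u
10. q, u
Accessibility: uRu
Branch closes: q and not q both at u.
All branches of the negation close; one closing branch shown above.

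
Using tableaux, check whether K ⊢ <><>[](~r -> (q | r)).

Tableau for the negation ~<><>[](~r -> (q | r)):
1. ~<><>[](~r -> (q | r)), 0
The negation has an open branch (countermodel exists).

No, not valid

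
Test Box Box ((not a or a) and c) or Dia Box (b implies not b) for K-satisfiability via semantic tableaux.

1. Box Box ((not a or a) and c) or Dia Box (b implies not b), u
2. Dia Box (b implies not b), u
3. Box (b implies not b), v
Accessibility: uRv

Satisfiable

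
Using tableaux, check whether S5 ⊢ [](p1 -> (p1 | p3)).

Yes, valid

Tableau for the negation ~[](p1 -> (p1 | p3)):
1. ~[](p1 -> (p1 | p3)), w0
2. ~(p1 -> (p1 | p3)), w1
3. p1, w1
4. ~(p1 | p3), w1
5. ~p1, w1
6. ~p3, w1
Accessibility: w0Rw0, w0Rw1, w1Rw0, w1Rw1
Branch closes: p1 and ~p1 both at w1.
All branches of the negation close; one closing branch shown above.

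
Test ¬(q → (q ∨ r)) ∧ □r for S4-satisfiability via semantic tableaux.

Unsatisfiable

1. ¬(q → (q ∨ r)) ∧ □r, u
2. ¬(q → (q ∨ r)), u
3. □r, u
4. q, u
5. ¬(q ∨ r), u
6. ¬q, u
7. ¬r, u
Accessibility: uRu
Branch closes: q and ¬q both at u.
Every branch closes; the branch above is one of them.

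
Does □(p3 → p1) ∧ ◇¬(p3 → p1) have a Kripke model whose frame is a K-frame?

1. □(p3 → p1) ∧ ◇¬(p3 → p1), 0
2. □(p3 → p1), 0   [∧-rule on 1]
3. ◇¬(p3 → p1), 0   [∧-rule on 1]
4. ¬(p3 → p1), 1   [◇-rule on 3: fresh world 1, 0R1]
5. p3, 1   [¬→-rule on 4]
6. ¬p1, 1   [¬→-rule on 4]
7. p3 → p1, 1   [□-rule on 2 via 0R1]
8. p1, 1   [→-rule on 7 (branches; this branch)]
Accessibility: 0R1
Branch closes: p1 and ¬p1 both at 1.
(One branch shown.) All branches close.

Unsatisfiable (every branch closes)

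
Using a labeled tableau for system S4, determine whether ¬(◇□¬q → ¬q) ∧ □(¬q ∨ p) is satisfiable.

Satisfiable

1. ¬(◇□¬q → ¬q) ∧ □(¬q ∨ p), w0
2. ¬(◇□¬q → ¬q), w0
3. □(¬q ∨ p), w0
4. ◇□¬q, w0
5. q, w0
6. ¬q ∨ p, w0
7. p, w0
8. □¬q, w1
9. ¬q ∨ p, w1
10. ¬q, w1
11. p, w1
Accessibility: w0Rw0, w0Rw1, w1Rw1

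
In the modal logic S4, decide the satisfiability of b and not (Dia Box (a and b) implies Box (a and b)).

1. b and not (Dia Box (a and b) implies Box (a and b)), u
2. b, u   [and-rule on 1]
3. not (Dia Box (a and b) implies Box (a and b)), u   [and-rule on 1]
4. Dia Box (a and b), u   [neg-implies-rule on 3]
5. not Box (a and b), u   [neg-implies-rule on 3]
6. Box (a and b), v   [Dia-rule on 4: fresh world v, uRv]
7. a and b, v   [Box-rule on 6 via vRv]
8. a, v   [and-rule on 7]
9. b, v   [and-rule on 7]
10. not (a and b), w   [neg-Box-rule on 5: fresh world w, uRw]
11. not b, w   [neg-and-rule on 10 (branches; this branch)]
Accessibility: uRu, uRv, uRw, vRv, wRw

Satisfiable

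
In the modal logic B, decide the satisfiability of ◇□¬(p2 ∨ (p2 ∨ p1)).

Satisfiable

1. ◇□¬(p2 ∨ (p2 ∨ p1)), w0
2. □¬(p2 ∨ (p2 ∨ p1)), w1
3. ¬(p2 ∨ (p2 ∨ p1)), w0
4. ¬p2, w0
5. ¬(p2 ∨ p1), w0
6. ¬p1, w0
7. ¬(p2 ∨ (p2 ∨ p1)), w1
8. ¬p2, w1
9. ¬(p2 ∨ p1), w1
10. ¬p1, w1
Accessibility: w0Rw0, w0Rw1, w1Rw0, w1Rw1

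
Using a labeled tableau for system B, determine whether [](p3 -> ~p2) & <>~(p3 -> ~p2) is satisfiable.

1. [](p3 -> ~p2) & <>~(p3 -> ~p2), w0
2. [](p3 -> ~p2), w0
3. <>~(p3 -> ~p2), w0
4. p3 -> ~p2, w0
5. ~p2, w0
6. ~(p3 -> ~p2), w1
7. p3, w1
8. p2, w1
9. p3 -> ~p2, w1
10. ~p2, w1
Accessibility: w0Rw0, w0Rw1, w1Rw0, w1Rw1
Branch closes: p2 and ~p2 both at w1.
(One branch shown.) All branches close.

No, unsatisfiable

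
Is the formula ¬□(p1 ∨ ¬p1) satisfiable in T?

1. ¬□(p1 ∨ ¬p1), w0
2. ¬(p1 ∨ ¬p1), w1
3. ¬p1, w1
4. p1, w1
Accessibility: w0Rw0, w0Rw1, w1Rw1
Branch closes: p1 and ¬p1 both at w1.
All branches of the tableau close; one closing branch shown above.

Unsatisfiable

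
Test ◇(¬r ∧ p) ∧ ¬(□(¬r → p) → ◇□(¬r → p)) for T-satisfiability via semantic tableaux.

1. ◇(¬r ∧ p) ∧ ¬(□(¬r → p) → ◇□(¬r → p)), 0
2. ◇(¬r ∧ p), 0
3. ¬(□(¬r → p) → ◇□(¬r → p)), 0
4. □(¬r → p), 0
5. ¬◇□(¬r → p), 0
6. ¬r → p, 0
7. ¬□(¬r → p), 0
8. p, 0
9. ¬r ∧ p, 1
10. ¬r, 1
11. p, 1
12. ¬r → p, 1
13. ¬□(¬r → p), 1
14. ¬(¬r → p), 2
15. ¬r, 2
16. ¬p, 2
17. ¬r → p, 2
18. ¬□(¬r → p), 2
19. p, 2
Accessibility: 0R0, 0R1, 0R2, 1R1, 2R2
Branch closes: p and ¬p both at 2.
Every branch closes; the branch above is one of them.

No, unsatisfiable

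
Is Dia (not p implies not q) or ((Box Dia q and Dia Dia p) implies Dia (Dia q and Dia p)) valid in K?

Tableau for the negation not (Dia (not p implies not q) or ((Box Dia q and Dia Dia p) implies Dia (Dia q and Dia p))):
1. not (Dia (not p implies not q) or ((Box Dia q and Dia Dia p) implies Dia (Dia q and Dia p))), w0
2. not Dia (not p implies not q), w0
3. not ((Box Dia q and Dia Dia p) implies Dia (Dia q and Dia p)), w0
4. Box Dia q and Dia Dia p, w0
5. not Dia (Dia q and Dia p), w0
6. Box Dia q, w0
7. Dia Dia p, w0
8. Dia p, w1
9. not (not p implies not q), w1
10. not p, w1
11. q, w1
12. not (Dia q and Dia p), w1
13. Dia q, w1
14. not Dia q, w1
15. p, w2
16. not q, w2
17. q, w3
18. not q, w3
Accessibility: w0Rw1, w1Rw2, w1Rw3
Branch closes: q and not q both at w3.
All branches of the negation close; one closing branch shown above.

Valid in K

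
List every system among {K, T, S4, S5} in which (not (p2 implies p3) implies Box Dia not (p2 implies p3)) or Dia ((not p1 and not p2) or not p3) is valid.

T, S4, S5

K-tableau for the negation not ((not (p2 implies p3) implies Box Dia not (p2 implies p3)) or Dia ((not p1 and not p2) or not p3)):
1. not ((not (p2 implies p3) implies Box Dia not (p2 implies p3)) or Dia ((not p1 and not p2) or not p3)), u
2. not (not (p2 implies p3) implies Box Dia not (p2 implies p3)), u   [neg-or-rule on 1]
3. not Dia ((not p1 and not p2) or not p3), u   [neg-or-rule on 1]
4. not (p2 implies p3), u   [neg-implies-rule on 2]
5. not Box Dia not (p2 implies p3), u   [neg-implies-rule on 2]
6. p2, u   [neg-implies-rule on 4]
7. not p3, u   [neg-implies-rule on 4]
8. not Dia not (p2 implies p3), v   [neg-Box-rule on 5: fresh world v, uRv]
9. not ((not p1 and not p2) or not p3), v   [neg-Dia-rule on 3 via uRv]
10. not (not p1 and not p2), v   [neg-or-rule on 9]
11. p3, v   [neg-or-rule on 9]
12. p2, v   [neg-and-rule on 10 (branches; this branch)]
Accessibility: uRv
Complete open branch: countermodel on a K-frame, so not valid in K.
T-tableau for the negation not ((not (p2 implies p3) implies Box Dia not (p2 implies p3)) or Dia ((not p1 and not p2) or not p3)):
1. not ((not (p2 implies p3) implies Box Dia not (p2 implies p3)) or Dia ((not p1 and not p2) or not p3)), u
2. not (not (p2 implies p3) implies Box Dia not (p2 implies p3)), u   [neg-or-rule on 1]
3. not Dia ((not p1 and not p2) or not p3), u   [neg-or-rule on 1]
4. not (p2 implies p3), u   [neg-implies-rule on 2]
5. not Box Dia not (p2 implies p3), u   [neg-implies-rule on 2]
6. p2, u   [neg-implies-rule on 4]
7. not p3, u   [neg-implies-rule on 4]
8. not ((not p1 and not p2) or not p3), u   [neg-Dia-rule on 3 via uRu]
9. not (not p1 and not p2), u   [neg-or-rule on 8]
10. p3, u   [neg-or-rule on 8]
Accessibility: uRu
Branch closes: p3 and not p3 both at u.
Every branch closes (one shown): valid in T, hence also in S4, S5 (every theorem of T is a theorem of S4 and S5).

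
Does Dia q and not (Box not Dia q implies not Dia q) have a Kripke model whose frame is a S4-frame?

Unsatisfiable (every branch closes)

1. Dia q and not (Box not Dia q implies not Dia q), 0
2. Dia q, 0
3. not (Box not Dia q implies not Dia q), 0
4. Box not Dia q, 0
5. not Dia q, 0
6. not q, 0
7. q, 1
8. not Dia q, 1
9. not q, 1
Accessibility: 0R0, 0R1, 1R1
Branch closes: q and not q both at 1.
Every branch closes; the branch above is one of them.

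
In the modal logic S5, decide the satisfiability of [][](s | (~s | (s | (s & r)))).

Satisfiable

1. [][](s | (~s | (s | (s & r)))), 0
2. [](s | (~s | (s | (s & r)))), 0
3. s | (~s | (s | (s & r))), 0
4. ~s | (s | (s & r)), 0
5. s | (s & r), 0
6. s & r, 0
7. s, 0
8. r, 0
Accessibility: 0R0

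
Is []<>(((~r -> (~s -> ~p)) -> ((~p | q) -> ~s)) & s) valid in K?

Invalid (countermodel exists)

Tableau for the negation ~[]<>(((~r -> (~s -> ~p)) -> ((~p | q) -> ~s)) & s):
1. ~[]<>(((~r -> (~s -> ~p)) -> ((~p | q) -> ~s)) & s), 0
2. ~<>(((~r -> (~s -> ~p)) -> ((~p | q) -> ~s)) & s), 1   [~[]-rule on 1: fresh world 1, 0R1]
Accessibility: 0R1
The negation has an open branch (countermodel exists).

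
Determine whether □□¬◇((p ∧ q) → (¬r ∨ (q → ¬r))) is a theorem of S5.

Tableau for the negation ¬□□¬◇((p ∧ q) → (¬r ∨ (q → ¬r))):
1. ¬□□¬◇((p ∧ q) → (¬r ∨ (q → ¬r))), 0
2. ¬□¬◇((p ∧ q) → (¬r ∨ (q → ¬r))), 1
3. ◇((p ∧ q) → (¬r ∨ (q → ¬r))), 2
4. (p ∧ q) → (¬r ∨ (q → ¬r)), 3
5. ¬r ∨ (q → ¬r), 3
6. q → ¬r, 3
7. ¬r, 3
Accessibility: 0R0, 0R1, 0R2, 0R3, 1R0, 1R1, 1R2, 1R3, 2R0, 2R1, 2R2, 2R3, 3R0, 3R1, 3R2, 3R3
The negation has an open branch (countermodel exists).

No, not valid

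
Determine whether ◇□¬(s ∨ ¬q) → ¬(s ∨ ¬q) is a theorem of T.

Tableau for the negation ¬(◇□¬(s ∨ ¬q) → ¬(s ∨ ¬q)):
1. ¬(◇□¬(s ∨ ¬q) → ¬(s ∨ ¬q)), u
2. ◇□¬(s ∨ ¬q), u
3. s ∨ ¬q, u
4. ¬q, u
5. □¬(s ∨ ¬q), v
6. ¬(s ∨ ¬q), v
7. ¬s, v
8. q, v
Accessibility: uRu, uRv, vRv
The negation has an open branch (countermodel exists).

No, not valid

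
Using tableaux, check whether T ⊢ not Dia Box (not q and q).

Tableau for the negation Dia Box (not q and q):
1. Dia Box (not q and q), u
2. Box (not q and q), v
3. not q and q, v
4. not q, v
5. q, v
Accessibility: uRu, uRv, vRv
Branch closes: q and not q both at v.
All branches of the negation close; one closing branch shown above.

Valid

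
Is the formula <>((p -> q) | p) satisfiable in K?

1. <>((p -> q) | p), 0
2. (p -> q) | p, 1
3. p, 1
Accessibility: 0R1

Satisfiable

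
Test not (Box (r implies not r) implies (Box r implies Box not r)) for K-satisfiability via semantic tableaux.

1. not (Box (r implies not r) implies (Box r implies Box not r)), u
2. Box (r implies not r), u
3. not (Box r implies Box not r), u
4. Box r, u
5. not Box not r, u
6. r, v
7. r implies not r, v
8. not r, v
Accessibility: uRv
Branch closes: r and not r both at v.
Every branch closes; the branch above is one of them.

Unsatisfiable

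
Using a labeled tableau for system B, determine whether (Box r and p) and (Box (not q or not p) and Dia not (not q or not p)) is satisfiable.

1. (Box r and p) and (Box (not q or not p) and Dia not (not q or not p)), 0
2. Box r and p, 0
3. Box (not q or not p) and Dia not (not q or not p), 0
4. Box r, 0
5. p, 0
6. Box (not q or not p), 0
7. Dia not (not q or not p), 0
8. r, 0
9. not q or not p, 0
10. not q, 0
11. not (not q or not p), 1
12. q, 1
13. p, 1
14. r, 1
15. not q or not p, 1
16. not p, 1
Accessibility: 0R0, 0R1, 1R0, 1R1
Branch closes: p and not p both at 1.
(One branch shown.) All branches close.

No, unsatisfiable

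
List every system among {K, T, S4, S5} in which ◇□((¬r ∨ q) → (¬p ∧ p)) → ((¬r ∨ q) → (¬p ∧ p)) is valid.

S5

S4-tableau for the negation ¬(◇□((¬r ∨ q) → (¬p ∧ p)) → ((¬r ∨ q) → (¬p ∧ p))):
1. ¬(◇□((¬r ∨ q) → (¬p ∧ p)) → ((¬r ∨ q) → (¬p ∧ p))), u
2. ◇□((¬r ∨ q) → (¬p ∧ p)), u
3. ¬((¬r ∨ q) → (¬p ∧ p)), u
4. ¬r ∨ q, u
5. ¬(¬p ∧ p), u
6. q, u
7. ¬p, u
8. □((¬r ∨ q) → (¬p ∧ p)), v
9. (¬r ∨ q) → (¬p ∧ p), v
10. ¬(¬r ∨ q), v
11. r, v
12. ¬q, v
Accessibility: uRu, uRv, vRv
Complete open branch: countermodel on an S4-frame, so not valid in S4, nor in K, T (the same frame is also a K-frame and a T-frame).
S5-tableau for the negation ¬(◇□((¬r ∨ q) → (¬p ∧ p)) → ((¬r ∨ q) → (¬p ∧ p))):
1. ¬(◇□((¬r ∨ q) → (¬p ∧ p)) → ((¬r ∨ q) → (¬p ∧ p))), u
2. ◇□((¬r ∨ q) → (¬p ∧ p)), u
3. ¬((¬r ∨ q) → (¬p ∧ p)), u
4. ¬r ∨ q, u
5. ¬(¬p ∧ p), u
6. q, u
7. ¬p, u
8. □((¬r ∨ q) → (¬p ∧ p)), v
9. (¬r ∨ q) → (¬p ∧ p), u
10. (¬r ∨ q) → (¬p ∧ p), v
11. ¬p ∧ p, u
12. p, u
Accessibility: uRu, uRv, vRu, vRv
Branch closes: p and ¬p both at u.
Every branch closes (one shown): valid in S5.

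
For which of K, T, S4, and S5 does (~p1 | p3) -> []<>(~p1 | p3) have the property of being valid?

S5

S5-tableau for the negation ~((~p1 | p3) -> []<>(~p1 | p3)):
1. ~((~p1 | p3) -> []<>(~p1 | p3)), w0
2. ~p1 | p3, w0
3. ~[]<>(~p1 | p3), w0
4. p3, w0
5. ~<>(~p1 | p3), w1
6. ~(~p1 | p3), w0
7. p1, w0
8. ~p3, w0
Accessibility: w0Rw0, w0Rw1, w1Rw0, w1Rw1
Branch closes: p3 and ~p3 both at w0.
Every branch closes (one shown): valid in S5.
S4-tableau for the negation ~((~p1 | p3) -> []<>(~p1 | p3)):
1. ~((~p1 | p3) -> []<>(~p1 | p3)), w0
2. ~p1 | p3, w0
3. ~[]<>(~p1 | p3), w0
4. p3, w0
5. ~<>(~p1 | p3), w1
6. ~(~p1 | p3), w1
7. p1, w1
8. ~p3, w1
Accessibility: w0Rw0, w0Rw1, w1Rw1
Complete open branch: countermodel on an S4-frame, so not valid in S4, nor in K, T (the same frame is also a K-frame and a T-frame).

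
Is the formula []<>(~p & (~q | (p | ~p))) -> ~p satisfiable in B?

1. []<>(~p & (~q | (p | ~p))) -> ~p, 0
2. ~p, 0
Accessibility: 0R0

Satisfiable (open branch found)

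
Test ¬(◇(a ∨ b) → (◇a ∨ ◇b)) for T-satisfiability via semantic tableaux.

Unsatisfiable (every branch closes)

1. ¬(◇(a ∨ b) → (◇a ∨ ◇b)), 0
2. ◇(a ∨ b), 0   [¬→-rule on 1]
3. ¬(◇a ∨ ◇b), 0   [¬→-rule on 1]
4. ¬◇a, 0   [¬∨-rule on 3]
5. ¬◇b, 0   [¬∨-rule on 3]
6. ¬a, 0   [¬◇-rule on 4 via 0R0]
7. ¬b, 0   [¬◇-rule on 5 via 0R0]
8. a ∨ b, 1   [◇-rule on 2: fresh world 1, 0R1]
9. ¬a, 1   [¬◇-rule on 4 via 0R1]
10. ¬b, 1   [¬◇-rule on 5 via 0R1]
11. b, 1   [∨-rule on 8 (branches; this branch)]
Accessibility: 0R0, 0R1, 1R1
Branch closes: b and ¬b both at 1.
(One branch shown.) All branches close.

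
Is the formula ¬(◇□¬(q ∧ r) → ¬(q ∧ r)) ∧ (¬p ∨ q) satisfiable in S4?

Satisfiable (open branch found)

1. ¬(◇□¬(q ∧ r) → ¬(q ∧ r)) ∧ (¬p ∨ q), u
2. ¬(◇□¬(q ∧ r) → ¬(q ∧ r)), u   [∧-rule on 1]
3. ¬p ∨ q, u   [∧-rule on 1]
4. ◇□¬(q ∧ r), u   [¬→-rule on 2]
5. q ∧ r, u   [¬→-rule on 2]
6. q, u   [∧-rule on 5]
7. r, u   [∧-rule on 5]
8. □¬(q ∧ r), v   [◇-rule on 4: fresh world v, uRv]
9. ¬(q ∧ r), v   [□-rule on 8 via vRv]
10. ¬r, v   [¬∧-rule on 9 (branches; this branch)]
Accessibility: uRu, uRv, vRv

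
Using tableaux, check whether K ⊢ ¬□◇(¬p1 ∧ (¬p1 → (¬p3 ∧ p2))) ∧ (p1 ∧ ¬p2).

Tableau for the negation ¬(¬□◇(¬p1 ∧ (¬p1 → (¬p3 ∧ p2))) ∧ (p1 ∧ ¬p2)):
1. ¬(¬□◇(¬p1 ∧ (¬p1 → (¬p3 ∧ p2))) ∧ (p1 ∧ ¬p2)), w0
2. ¬(p1 ∧ ¬p2), w0
3. p2, w0
The negation has an open branch (countermodel exists).

Invalid (countermodel exists)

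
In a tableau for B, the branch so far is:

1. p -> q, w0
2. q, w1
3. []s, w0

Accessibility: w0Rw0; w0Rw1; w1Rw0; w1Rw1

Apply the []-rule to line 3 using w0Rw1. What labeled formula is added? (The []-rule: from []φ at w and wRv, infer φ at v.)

s, w1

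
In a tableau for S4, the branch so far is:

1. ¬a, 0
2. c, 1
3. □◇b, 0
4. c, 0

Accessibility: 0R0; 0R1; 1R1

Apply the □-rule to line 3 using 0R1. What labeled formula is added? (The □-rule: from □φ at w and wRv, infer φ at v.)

◇b, 1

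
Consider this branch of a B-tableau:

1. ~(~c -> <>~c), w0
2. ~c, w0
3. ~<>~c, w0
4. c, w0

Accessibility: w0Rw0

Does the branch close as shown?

Closed

Both c and ~c appear at w0.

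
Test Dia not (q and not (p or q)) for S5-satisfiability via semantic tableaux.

1. Dia not (q and not (p or q)), u
2. not (q and not (p or q)), v   [Dia-rule on 1: fresh world v, uRv]
3. p or q, v   [neg-and-rule on 2 (branches; this branch)]
4. q, v   [or-rule on 3 (branches; this branch)]
Accessibility: uRu, uRv, vRu, vRv

Yes, satisfiable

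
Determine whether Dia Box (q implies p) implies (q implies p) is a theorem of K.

Tableau for the negation not (Dia Box (q implies p) implies (q implies p)):
1. not (Dia Box (q implies p) implies (q implies p)), 0
2. Dia Box (q implies p), 0   [neg-implies-rule on 1]
3. not (q implies p), 0   [neg-implies-rule on 1]
4. q, 0   [neg-implies-rule on 3]
5. not p, 0   [neg-implies-rule on 3]
6. Box (q implies p), 1   [Dia-rule on 2: fresh world 1, 0R1]
Accessibility: 0R1
The negation has an open branch (countermodel exists).

No, not valid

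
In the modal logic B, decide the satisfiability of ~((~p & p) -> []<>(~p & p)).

1. ~((~p & p) -> []<>(~p & p)), u
2. ~p & p, u
3. ~[]<>(~p & p), u
4. ~p, u
5. p, u
Accessibility: uRu
Branch closes: p and ~p both at u.
(One branch shown.) All branches close.

Unsatisfiable (every branch closes)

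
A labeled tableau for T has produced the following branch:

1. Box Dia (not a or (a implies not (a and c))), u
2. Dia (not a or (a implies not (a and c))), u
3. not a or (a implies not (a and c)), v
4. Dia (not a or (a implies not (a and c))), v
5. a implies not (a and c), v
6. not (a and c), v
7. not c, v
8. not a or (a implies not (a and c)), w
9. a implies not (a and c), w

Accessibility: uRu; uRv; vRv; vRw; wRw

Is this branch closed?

No, open

No atom appears with both signs at the same world.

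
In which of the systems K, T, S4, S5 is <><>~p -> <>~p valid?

S4, S5

T-tableau for the negation ~(<><>~p -> <>~p):
1. ~(<><>~p -> <>~p), w0
2. <><>~p, w0   [~->-rule on 1]
3. ~<>~p, w0   [~->-rule on 1]
4. p, w0   [~<>-rule on 3 via w0Rw0]
5. <>~p, w1   [<>-rule on 2: fresh world w1, w0Rw1]
6. p, w1   [~<>-rule on 3 via w0Rw1]
7. ~p, w2   [<>-rule on 5: fresh world w2, w1Rw2]
Accessibility: w0Rw0, w0Rw1, w1Rw1, w1Rw2, w2Rw2
Complete open branch: countermodel on a T-frame, so not valid in T, nor in K (the same frame is also a K-frame).
S4-tableau for the negation ~(<><>~p -> <>~p):
1. ~(<><>~p -> <>~p), w0
2. <><>~p, w0   [~->-rule on 1]
3. ~<>~p, w0   [~->-rule on 1]
4. p, w0   [~<>-rule on 3 via w0Rw0]
5. <>~p, w1   [<>-rule on 2: fresh world w1, w0Rw1]
6. p, w1   [~<>-rule on 3 via w0Rw1]
7. ~p, w2   [<>-rule on 5: fresh world w2, w1Rw2]
8. p, w2   [~<>-rule on 3 via w0Rw2]
Accessibility: w0Rw0, w0Rw1, w0Rw2, w1Rw1, w1Rw2, w2Rw2
Branch closes: p and ~p both at w2.
Every branch closes (one shown): valid in S4, hence also in S5 (every theorem of S4 is a theorem of S5).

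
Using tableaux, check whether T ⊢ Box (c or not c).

Valid in T

Tableau for the negation not Box (c or not c):
1. not Box (c or not c), w0
2. not (c or not c), w1   [neg-Box-rule on 1: fresh world w1, w0Rw1]
3. not c, w1   [neg-or-rule on 2]
4. c, w1   [neg-or-rule on 2]
Accessibility: w0Rw0, w0Rw1, w1Rw1
Branch closes: c and not c both at w1.
All branches of the negation close; one closing branch shown above.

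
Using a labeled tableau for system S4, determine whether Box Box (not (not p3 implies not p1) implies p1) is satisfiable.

1. Box Box (not (not p3 implies not p1) implies p1), 0
2. Box (not (not p3 implies not p1) implies p1), 0
3. not (not p3 implies not p1) implies p1, 0
4. p1, 0
Accessibility: 0R0

Satisfiable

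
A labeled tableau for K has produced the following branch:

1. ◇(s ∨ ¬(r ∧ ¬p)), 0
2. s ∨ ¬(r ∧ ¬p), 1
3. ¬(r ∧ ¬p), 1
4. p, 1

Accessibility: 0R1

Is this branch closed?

There is no literal clash: for every atom and world, at most one sign appears.

Not closed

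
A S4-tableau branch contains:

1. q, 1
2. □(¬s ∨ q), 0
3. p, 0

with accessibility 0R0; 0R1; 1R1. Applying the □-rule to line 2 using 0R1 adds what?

¬s ∨ q, 1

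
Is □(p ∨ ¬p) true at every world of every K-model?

Tableau for the negation ¬□(p ∨ ¬p):
1. ¬□(p ∨ ¬p), u
2. ¬(p ∨ ¬p), v
3. ¬p, v
4. p, v
Accessibility: uRv
Branch closes: p and ¬p both at v.
Every branch of the negation's tableau closes; the branch above is one of them.

Yes, valid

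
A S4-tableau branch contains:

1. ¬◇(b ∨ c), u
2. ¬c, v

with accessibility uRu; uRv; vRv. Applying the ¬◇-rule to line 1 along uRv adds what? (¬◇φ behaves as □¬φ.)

¬(b ∨ c), v

¬◇φ behaves as □¬φ: propagate the negated body to each accessible world.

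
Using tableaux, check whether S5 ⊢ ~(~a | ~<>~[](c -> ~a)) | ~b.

Tableau for the negation ~(~(~a | ~<>~[](c -> ~a)) | ~b):
1. ~(~(~a | ~<>~[](c -> ~a)) | ~b), w0
2. ~a | ~<>~[](c -> ~a), w0   [~|-rule on 1]
3. b, w0   [~|-rule on 1]
4. ~<>~[](c -> ~a), w0   [|-rule on 2 (branches; this branch)]
5. [](c -> ~a), w0   [~<>-rule on 4 via w0Rw0]
6. c -> ~a, w0   [[]-rule on 5 via w0Rw0]
7. ~a, w0   [->-rule on 6 (branches; this branch)]
Accessibility: w0Rw0
The negation has an open branch (countermodel exists).

No, not valid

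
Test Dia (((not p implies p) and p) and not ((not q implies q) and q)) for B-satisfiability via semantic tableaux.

Satisfiable

1. Dia (((not p implies p) and p) and not ((not q implies q) and q)), u
2. ((not p implies p) and p) and not ((not q implies q) and q), v   [Dia-rule on 1: fresh world v, uRv]
3. (not p implies p) and p, v   [and-rule on 2]
4. not ((not q implies q) and q), v   [and-rule on 2]
5. not p implies p, v   [and-rule on 3]
6. p, v   [and-rule on 3]
7. not q, v   [neg-and-rule on 4 (branches; this branch)]
Accessibility: uRu, uRv, vRu, vRv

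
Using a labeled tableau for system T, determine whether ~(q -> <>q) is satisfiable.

1. ~(q -> <>q), u
2. q, u
3. ~<>q, u
4. ~q, u
Accessibility: uRu
Branch closes: q and ~q both at u.
(One branch shown.) All branches close.

Unsatisfiable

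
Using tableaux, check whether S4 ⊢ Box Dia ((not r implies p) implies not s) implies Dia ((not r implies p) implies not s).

Tableau for the negation not (Box Dia ((not r implies p) implies not s) implies Dia ((not r implies p) implies not s)):
1. not (Box Dia ((not r implies p) implies not s) implies Dia ((not r implies p) implies not s)), 0
2. Box Dia ((not r implies p) implies not s), 0
3. not Dia ((not r implies p) implies not s), 0
4. Dia ((not r implies p) implies not s), 0
5. not ((not r implies p) implies not s), 0
6. not r implies p, 0
7. s, 0
8. p, 0
9. (not r implies p) implies not s, 1
10. Dia ((not r implies p) implies not s), 1
11. not ((not r implies p) implies not s), 1
12. not r implies p, 1
13. s, 1
14. not (not r implies p), 1
15. not r, 1
16. not p, 1
17. p, 1
Accessibility: 0R0, 0R1, 1R1
Branch closes: p and not p both at 1.
Every branch of the negation's tableau closes; the branch above is one of them.

Yes, valid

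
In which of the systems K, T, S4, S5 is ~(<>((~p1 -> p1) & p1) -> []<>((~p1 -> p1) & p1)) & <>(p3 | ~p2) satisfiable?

S5-tableau for the formula:
1. ~(<>((~p1 -> p1) & p1) -> []<>((~p1 -> p1) & p1)) & <>(p3 | ~p2), 0
2. ~(<>((~p1 -> p1) & p1) -> []<>((~p1 -> p1) & p1)), 0
3. <>(p3 | ~p2), 0
4. <>((~p1 -> p1) & p1), 0
5. ~[]<>((~p1 -> p1) & p1), 0
6. p3 | ~p2, 1
7. ~p2, 1
8. (~p1 -> p1) & p1, 2
9. ~p1 -> p1, 2
10. p1, 2
11. ~<>((~p1 -> p1) & p1), 3
12. ~((~p1 -> p1) & p1), 0
13. ~((~p1 -> p1) & p1), 1
14. ~((~p1 -> p1) & p1), 2
15. ~((~p1 -> p1) & p1), 3
16. ~(~p1 -> p1), 0
17. ~p1, 0
18. ~(~p1 -> p1), 1
19. ~p1, 1
20. ~(~p1 -> p1), 2
21. ~p1, 2
Accessibility: 0R0, 0R1, 0R2, 0R3, 1R0, 1R1, 1R2, 1R3, 2R0, 2R1, 2R2, 2R3, 3R0, 3R1, 3R2, 3R3
Branch closes: p1 and ~p1 both at 2.
Every branch closes (one shown): unsatisfiable in S5.
S4-tableau for the formula:
1. ~(<>((~p1 -> p1) & p1) -> []<>((~p1 -> p1) & p1)) & <>(p3 | ~p2), 0
2. ~(<>((~p1 -> p1) & p1) -> []<>((~p1 -> p1) & p1)), 0
3. <>(p3 | ~p2), 0
4. <>((~p1 -> p1) & p1), 0
5. ~[]<>((~p1 -> p1) & p1), 0
6. p3 | ~p2, 1
7. ~p2, 1
8. (~p1 -> p1) & p1, 2
9. ~p1 -> p1, 2
10. p1, 2
11. ~<>((~p1 -> p1) & p1), 3
12. ~((~p1 -> p1) & p1), 3
13. ~p1, 3
Accessibility: 0R0, 0R1, 0R2, 0R3, 1R1, 2R2, 3R3
Complete open branch: satisfiable in S4, hence also in K, T (this S4-model is also a K-model and a T-model).

K, T, S4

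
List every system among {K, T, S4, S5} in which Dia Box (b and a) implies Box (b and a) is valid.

S5

S4-tableau for the negation not (Dia Box (b and a) implies Box (b and a)):
1. not (Dia Box (b and a) implies Box (b and a)), 0
2. Dia Box (b and a), 0
3. not Box (b and a), 0
4. Box (b and a), 1
5. b and a, 1
6. b, 1
7. a, 1
8. not (b and a), 2
9. not a, 2
Accessibility: 0R0, 0R1, 0R2, 1R1, 2R2
Complete open branch: countermodel on an S4-frame, so not valid in S4, nor in K, T (the same frame is also a K-frame and a T-frame).
S5-tableau for the negation not (Dia Box (b and a) implies Box (b and a)):
1. not (Dia Box (b and a) implies Box (b and a)), 0
2. Dia Box (b and a), 0
3. not Box (b and a), 0
4. Box (b and a), 1
5. b and a, 0
6. b, 0
7. a, 0
8. b and a, 1
9. b, 1
10. a, 1
11. not (b and a), 2
12. b and a, 2
13. b, 2
14. a, 2
15. not a, 2
Accessibility: 0R0, 0R1, 0R2, 1R0, 1R1, 1R2, 2R0, 2R1, 2R2
Branch closes: a and not a both at 2.
Every branch closes (one shown): valid in S5.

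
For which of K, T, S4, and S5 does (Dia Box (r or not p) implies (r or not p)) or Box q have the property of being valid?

S5

S5-tableau for the negation not ((Dia Box (r or not p) implies (r or not p)) or Box q):
1. not ((Dia Box (r or not p) implies (r or not p)) or Box q), 0
2. not (Dia Box (r or not p) implies (r or not p)), 0
3. not Box q, 0
4. Dia Box (r or not p), 0
5. not (r or not p), 0
6. not r, 0
7. p, 0
8. not q, 1
9. Box (r or not p), 2
10. r or not p, 0
11. r or not p, 1
12. r or not p, 2
13. not p, 0
Accessibility: 0R0, 0R1, 0R2, 1R0, 1R1, 1R2, 2R0, 2R1, 2R2
Branch closes: p and not p both at 0.
Every branch closes (one shown): valid in S5.
S4-tableau for the negation not ((Dia Box (r or not p) implies (r or not p)) or Box q):
1. not ((Dia Box (r or not p) implies (r or not p)) or Box q), 0
2. not (Dia Box (r or not p) implies (r or not p)), 0
3. not Box q, 0
4. Dia Box (r or not p), 0
5. not (r or not p), 0
6. not r, 0
7. p, 0
8. not q, 1
9. Box (r or not p), 2
10. r or not p, 2
11. not p, 2
Accessibility: 0R0, 0R1, 0R2, 1R1, 2R2
Complete open branch: countermodel on an S4-frame, so not valid in S4, nor in K, T (the same frame is also a K-frame and a T-frame).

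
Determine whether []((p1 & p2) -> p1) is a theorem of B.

Tableau for the negation ~[]((p1 & p2) -> p1):
1. ~[]((p1 & p2) -> p1), 0
2. ~((p1 & p2) -> p1), 1   [~[]-rule on 1: fresh world 1, 0R1]
3. p1 & p2, 1   [~->-rule on 2]
4. ~p1, 1   [~->-rule on 2]
5. p1, 1   [&-rule on 3]
6. p2, 1   [&-rule on 3]
Accessibility: 0R0, 0R1, 1R0, 1R1
Branch closes: p1 and ~p1 both at 1.
All branches of the negation close; one closing branch shown above.

Valid in B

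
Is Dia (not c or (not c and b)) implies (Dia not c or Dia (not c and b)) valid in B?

Valid

Tableau for the negation not (Dia (not c or (not c and b)) implies (Dia not c or Dia (not c and b))):
1. not (Dia (not c or (not c and b)) implies (Dia not c or Dia (not c and b))), w0
2. Dia (not c or (not c and b)), w0
3. not (Dia not c or Dia (not c and b)), w0
4. not Dia not c, w0
5. not Dia (not c and b), w0
6. c, w0
7. not (not c and b), w0
8. not b, w0
9. not c or (not c and b), w1
10. c, w1
11. not (not c and b), w1
12. not c and b, w1
13. not c, w1
14. b, w1
Accessibility: w0Rw0, w0Rw1, w1Rw0, w1Rw1
Branch closes: c and not c both at w1.
Every branch of the negation's tableau closes; the branch above is one of them.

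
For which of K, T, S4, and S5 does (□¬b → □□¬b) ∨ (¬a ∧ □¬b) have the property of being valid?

T-tableau for the negation ¬((□¬b → □□¬b) ∨ (¬a ∧ □¬b)):
1. ¬((□¬b → □□¬b) ∨ (¬a ∧ □¬b)), 0
2. ¬(□¬b → □□¬b), 0
3. ¬(¬a ∧ □¬b), 0
4. □¬b, 0
5. ¬□□¬b, 0
6. ¬b, 0
7. a, 0
8. ¬□¬b, 1
9. ¬b, 1
10. b, 2
Accessibility: 0R0, 0R1, 1R1, 1R2, 2R2
Complete open branch: countermodel on a T-frame, so not valid in T, nor in K (the same frame is also a K-frame).
S4-tableau for the negation ¬((□¬b → □□¬b) ∨ (¬a ∧ □¬b)):
1. ¬((□¬b → □□¬b) ∨ (¬a ∧ □¬b)), 0
2. ¬(□¬b → □□¬b), 0
3. ¬(¬a ∧ □¬b), 0
4. □¬b, 0
5. ¬□□¬b, 0
6. ¬b, 0
7. ¬□¬b, 0
8. ¬□¬b, 1
9. ¬b, 1
10. b, 2
11. ¬b, 2
Accessibility: 0R0, 0R1, 0R2, 1R1, 2R2
Branch closes: b and ¬b both at 2.
Every branch closes (one shown): valid in S4, hence also in S5 (every theorem of S4 is a theorem of S5).

S4, S5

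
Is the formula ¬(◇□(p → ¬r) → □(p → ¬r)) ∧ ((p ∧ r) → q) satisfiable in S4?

1. ¬(◇□(p → ¬r) → □(p → ¬r)) ∧ ((p ∧ r) → q), w0
2. ¬(◇□(p → ¬r) → □(p → ¬r)), w0   [∧-rule on 1]
3. (p ∧ r) → q, w0   [∧-rule on 1]
4. ◇□(p → ¬r), w0   [¬→-rule on 2]
5. ¬□(p → ¬r), w0   [¬→-rule on 2]
6. q, w0   [→-rule on 3 (branches; this branch)]
7. □(p → ¬r), w1   [◇-rule on 4: fresh world w1, w0Rw1]
8. p → ¬r, w1   [□-rule on 7 via w1Rw1]
9. ¬r, w1   [→-rule on 8 (branches; this branch)]
10. ¬(p → ¬r), w2   [¬□-rule on 5: fresh world w2, w0Rw2]
11. p, w2   [¬→-rule on 10]
12. r, w2   [¬→-rule on 10]
Accessibility: w0Rw0, w0Rw1, w0Rw2, w1Rw1, w2Rw2

Satisfiable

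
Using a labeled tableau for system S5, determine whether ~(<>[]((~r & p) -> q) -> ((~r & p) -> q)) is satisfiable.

Unsatisfiable

1. ~(<>[]((~r & p) -> q) -> ((~r & p) -> q)), u
2. <>[]((~r & p) -> q), u
3. ~((~r & p) -> q), u
4. ~r & p, u
5. ~q, u
6. ~r, u
7. p, u
8. []((~r & p) -> q), v
9. (~r & p) -> q, u
10. (~r & p) -> q, v
11. ~(~r & p), u
12. q, v
13. ~p, u
Accessibility: uRu, uRv, vRu, vRv
Branch closes: p and ~p both at u.
(One branch shown.) All branches close.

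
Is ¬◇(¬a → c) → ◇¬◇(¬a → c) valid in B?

Valid in B

Tableau for the negation ¬(¬◇(¬a → c) → ◇¬◇(¬a → c)):
1. ¬(¬◇(¬a → c) → ◇¬◇(¬a → c)), 0
2. ¬◇(¬a → c), 0
3. ¬◇¬◇(¬a → c), 0
4. ¬(¬a → c), 0
5. ¬a, 0
6. ¬c, 0
7. ◇(¬a → c), 0
8. ¬a → c, 1
9. ¬(¬a → c), 1
10. ¬a, 1
11. ¬c, 1
12. ◇(¬a → c), 1
13. c, 1
Accessibility: 0R0, 0R1, 1R0, 1R1
Branch closes: c and ¬c both at 1.
Every branch of the negation's tableau closes; the branch above is one of them.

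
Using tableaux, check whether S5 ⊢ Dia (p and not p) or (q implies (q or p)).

Valid in S5

Tableau for the negation not (Dia (p and not p) or (q implies (q or p))):
1. not (Dia (p and not p) or (q implies (q or p))), w0
2. not Dia (p and not p), w0
3. not (q implies (q or p)), w0
4. q, w0
5. not (q or p), w0
6. not q, w0
7. not p, w0
Accessibility: w0Rw0
Branch closes: q and not q both at w0.
Every branch of the negation's tableau closes; the branch above is one of them.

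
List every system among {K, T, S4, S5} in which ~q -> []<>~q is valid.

S4-tableau for the negation ~(~q -> []<>~q):
1. ~(~q -> []<>~q), w0
2. ~q, w0   [~->-rule on 1]
3. ~[]<>~q, w0   [~->-rule on 1]
4. ~<>~q, w1   [~[]-rule on 3: fresh world w1, w0Rw1]
5. q, w1   [~<>-rule on 4 via w1Rw1]
Accessibility: w0Rw0, w0Rw1, w1Rw1
Complete open branch: countermodel on an S4-frame, so not valid in S4, nor in K, T (the same frame is also a K-frame and a T-frame).
S5-tableau for the negation ~(~q -> []<>~q):
1. ~(~q -> []<>~q), w0
2. ~q, w0   [~->-rule on 1]
3. ~[]<>~q, w0   [~->-rule on 1]
4. ~<>~q, w1   [~[]-rule on 3: fresh world w1, w0Rw1]
5. q, w0   [~<>-rule on 4 via w1Rw0]
Accessibility: w0Rw0, w0Rw1, w1Rw0, w1Rw1
Branch closes: q and ~q both at w0.
Every branch closes (one shown): valid in S5.

S5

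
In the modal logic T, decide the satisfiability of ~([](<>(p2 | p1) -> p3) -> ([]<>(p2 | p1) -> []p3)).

1. ~([](<>(p2 | p1) -> p3) -> ([]<>(p2 | p1) -> []p3)), u
2. [](<>(p2 | p1) -> p3), u
3. ~([]<>(p2 | p1) -> []p3), u
4. []<>(p2 | p1), u
5. ~[]p3, u
6. <>(p2 | p1) -> p3, u
7. <>(p2 | p1), u
8. p3, u
9. ~p3, v
10. <>(p2 | p1) -> p3, v
11. <>(p2 | p1), v
12. ~<>(p2 | p1), v
13. ~(p2 | p1), v
14. ~p2, v
15. ~p1, v
16. p2 | p1, w
17. <>(p2 | p1) -> p3, w
18. <>(p2 | p1), w
19. p1, w
20. p3, w
21. p2 | p1, x
22. ~(p2 | p1), x
23. ~p2, x
24. ~p1, x
25. p1, x
Accessibility: uRu, uRv, uRw, vRv, vRx, wRw, xRx
Branch closes: p1 and ~p1 both at x.
Every branch closes; the branch above is one of them.

Unsatisfiable (every branch closes)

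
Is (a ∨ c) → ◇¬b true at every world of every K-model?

Tableau for the negation ¬((a ∨ c) → ◇¬b):
1. ¬((a ∨ c) → ◇¬b), 0
2. a ∨ c, 0
3. ¬◇¬b, 0
4. c, 0
The negation has an open branch (countermodel exists).

No, not valid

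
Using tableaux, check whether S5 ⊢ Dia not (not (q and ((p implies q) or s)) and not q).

Tableau for the negation not Dia not (not (q and ((p implies q) or s)) and not q):
1. not Dia not (not (q and ((p implies q) or s)) and not q), u
2. not (q and ((p implies q) or s)) and not q, u
3. not (q and ((p implies q) or s)), u
4. not q, u
5. not ((p implies q) or s), u
6. not (p implies q), u
7. not s, u
8. p, u
Accessibility: uRu
The negation has an open branch (countermodel exists).

Not valid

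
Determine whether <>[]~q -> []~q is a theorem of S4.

Tableau for the negation ~(<>[]~q -> []~q):
1. ~(<>[]~q -> []~q), 0
2. <>[]~q, 0
3. ~[]~q, 0
4. []~q, 1
5. ~q, 1
6. q, 2
Accessibility: 0R0, 0R1, 0R2, 1R1, 2R2
The negation has an open branch (countermodel exists).

No, not valid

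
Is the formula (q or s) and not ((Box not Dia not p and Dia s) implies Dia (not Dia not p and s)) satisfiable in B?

1. (q or s) and not ((Box not Dia not p and Dia s) implies Dia (not Dia not p and s)), w0
2. q or s, w0   [and-rule on 1]
3. not ((Box not Dia not p and Dia s) implies Dia (not Dia not p and s)), w0   [and-rule on 1]
4. Box not Dia not p and Dia s, w0   [neg-implies-rule on 3]
5. not Dia (not Dia not p and s), w0   [neg-implies-rule on 3]
6. Box not Dia not p, w0   [and-rule on 4]
7. Dia s, w0   [and-rule on 4]
8. not (not Dia not p and s), w0   [neg-Dia-rule on 5 via w0Rw0]
9. not Dia not p, w0   [Box-rule on 6 via w0Rw0]
10. p, w0   [neg-Dia-rule on 9 via w0Rw0]
11. s, w0   [or-rule on 2 (branches; this branch)]
12. Dia not p, w0   [neg-and-rule on 8 (branches; this branch)]
13. s, w1   [Dia-rule on 7: fresh world w1, w0Rw1]
14. not (not Dia not p and s), w1   [neg-Dia-rule on 5 via w0Rw1]
15. not Dia not p, w1   [Box-rule on 6 via w0Rw1]
16. p, w1   [neg-Dia-rule on 9 via w0Rw1]
17. Dia not p, w1   [neg-and-rule on 14 (branches; this branch)]
18. not p, w2   [Dia-rule on 12: fresh world w2, w0Rw2]
19. not (not Dia not p and s), w2   [neg-Dia-rule on 5 via w0Rw2]
20. not Dia not p, w2   [Box-rule on 6 via w0Rw2]
21. p, w2   [neg-Dia-rule on 9 via w0Rw2]
Accessibility: w0Rw0, w0Rw1, w0Rw2, w1Rw0, w1Rw1, w2Rw0, w2Rw2
Branch closes: p and not p both at w2.
Every branch closes; the branch above is one of them.

No, unsatisfiable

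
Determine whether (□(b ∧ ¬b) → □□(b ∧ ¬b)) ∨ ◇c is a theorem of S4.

Yes, valid

Tableau for the negation ¬((□(b ∧ ¬b) → □□(b ∧ ¬b)) ∨ ◇c):
1. ¬((□(b ∧ ¬b) → □□(b ∧ ¬b)) ∨ ◇c), w0
2. ¬(□(b ∧ ¬b) → □□(b ∧ ¬b)), w0
3. ¬◇c, w0
4. □(b ∧ ¬b), w0
5. ¬□□(b ∧ ¬b), w0
6. ¬c, w0
7. b ∧ ¬b, w0
8. b, w0
9. ¬b, w0
Accessibility: w0Rw0
Branch closes: b and ¬b both at w0.
All branches of the negation close; one closing branch shown above.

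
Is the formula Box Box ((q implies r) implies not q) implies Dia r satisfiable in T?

Satisfiable (open branch found)

1. Box Box ((q implies r) implies not q) implies Dia r, w0
2. Dia r, w0
3. r, w1
Accessibility: w0Rw0, w0Rw1, w1Rw1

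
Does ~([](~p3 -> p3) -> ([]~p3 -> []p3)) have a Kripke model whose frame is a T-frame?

Unsatisfiable

1. ~([](~p3 -> p3) -> ([]~p3 -> []p3)), w0
2. [](~p3 -> p3), w0
3. ~([]~p3 -> []p3), w0
4. []~p3, w0
5. ~[]p3, w0
6. ~p3 -> p3, w0
7. ~p3, w0
8. p3, w0
Accessibility: w0Rw0
Branch closes: p3 and ~p3 both at w0.
Every branch closes; the branch above is one of them.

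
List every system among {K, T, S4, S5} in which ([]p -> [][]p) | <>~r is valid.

S4, S5

S4-tableau for the negation ~(([]p -> [][]p) | <>~r):
1. ~(([]p -> [][]p) | <>~r), u
2. ~([]p -> [][]p), u
3. ~<>~r, u
4. []p, u
5. ~[][]p, u
6. r, u
7. p, u
8. ~[]p, v
9. r, v
10. p, v
11. ~p, w
12. r, w
13. p, w
Accessibility: uRu, uRv, uRw, vRv, vRw, wRw
Branch closes: p and ~p both at w.
Every branch closes (one shown): valid in S4, hence also in S5 (every theorem of S4 is a theorem of S5).
T-tableau for the negation ~(([]p -> [][]p) | <>~r):
1. ~(([]p -> [][]p) | <>~r), u
2. ~([]p -> [][]p), u
3. ~<>~r, u
4. []p, u
5. ~[][]p, u
6. r, u
7. p, u
8. ~[]p, v
9. r, v
10. p, v
11. ~p, w
Accessibility: uRu, uRv, vRv, vRw, wRw
Complete open branch: countermodel on a T-frame, so not valid in T, nor in K (the same frame is also a K-frame).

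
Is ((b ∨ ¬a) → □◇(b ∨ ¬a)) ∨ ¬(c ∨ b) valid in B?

Tableau for the negation ¬(((b ∨ ¬a) → □◇(b ∨ ¬a)) ∨ ¬(c ∨ b)):
1. ¬(((b ∨ ¬a) → □◇(b ∨ ¬a)) ∨ ¬(c ∨ b)), u
2. ¬((b ∨ ¬a) → □◇(b ∨ ¬a)), u
3. c ∨ b, u
4. b ∨ ¬a, u
5. ¬□◇(b ∨ ¬a), u
6. b, u
7. ¬a, u
8. ¬◇(b ∨ ¬a), v
9. ¬(b ∨ ¬a), u
10. ¬b, u
11. a, u
Accessibility: uRu, uRv, vRu, vRv
Branch closes: b and ¬b both at u.
Every branch of the negation's tableau closes; the branch above is one of them.

Valid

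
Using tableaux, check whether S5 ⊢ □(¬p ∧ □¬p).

Not valid

Tableau for the negation ¬□(¬p ∧ □¬p):
1. ¬□(¬p ∧ □¬p), 0
2. ¬(¬p ∧ □¬p), 1
3. ¬□¬p, 1
4. p, 2
Accessibility: 0R0, 0R1, 0R2, 1R0, 1R1, 1R2, 2R0, 2R1, 2R2
The negation has an open branch (countermodel exists).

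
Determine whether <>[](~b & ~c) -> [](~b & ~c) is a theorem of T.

Not valid

Tableau for the negation ~(<>[](~b & ~c) -> [](~b & ~c)):
1. ~(<>[](~b & ~c) -> [](~b & ~c)), u
2. <>[](~b & ~c), u   [~->-rule on 1]
3. ~[](~b & ~c), u   [~->-rule on 1]
4. [](~b & ~c), v   [<>-rule on 2: fresh world v, uRv]
5. ~b & ~c, v   [[]-rule on 4 via vRv]
6. ~b, v   [&-rule on 5]
7. ~c, v   [&-rule on 5]
8. ~(~b & ~c), w   [~[]-rule on 3: fresh world w, uRw]
9. c, w   [~&-rule on 8 (branches; this branch)]
Accessibility: uRu, uRv, uRw, vRv, wRw
The negation has an open branch (countermodel exists).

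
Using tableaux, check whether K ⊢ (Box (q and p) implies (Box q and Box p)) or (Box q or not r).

Valid

Tableau for the negation not ((Box (q and p) implies (Box q and Box p)) or (Box q or not r)):
1. not ((Box (q and p) implies (Box q and Box p)) or (Box q or not r)), 0
2. not (Box (q and p) implies (Box q and Box p)), 0
3. not (Box q or not r), 0
4. Box (q and p), 0
5. not (Box q and Box p), 0
6. not Box q, 0
7. r, 0
8. not Box p, 0
9. not q, 1
10. q and p, 1
11. q, 1
12. p, 1
Accessibility: 0R1
Branch closes: q and not q both at 1.
All branches of the negation close; one closing branch shown above.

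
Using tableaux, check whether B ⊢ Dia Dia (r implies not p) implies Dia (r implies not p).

Tableau for the negation not (Dia Dia (r implies not p) implies Dia (r implies not p)):
1. not (Dia Dia (r implies not p) implies Dia (r implies not p)), 0
2. Dia Dia (r implies not p), 0   [neg-implies-rule on 1]
3. not Dia (r implies not p), 0   [neg-implies-rule on 1]
4. not (r implies not p), 0   [neg-Dia-rule on 3 via 0R0]
5. r, 0   [neg-implies-rule on 4]
6. p, 0   [neg-implies-rule on 4]
7. Dia (r implies not p), 1   [Dia-rule on 2: fresh world 1, 0R1]
8. not (r implies not p), 1   [neg-Dia-rule on 3 via 0R1]
9. r, 1   [neg-implies-rule on 8]
10. p, 1   [neg-implies-rule on 8]
11. r implies not p, 2   [Dia-rule on 7: fresh world 2, 1R2]
12. not p, 2   [implies-rule on 11 (branches; this branch)]
Accessibility: 0R0, 0R1, 1R0, 1R1, 1R2, 2R1, 2R2
The negation has an open branch (countermodel exists).

Not valid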